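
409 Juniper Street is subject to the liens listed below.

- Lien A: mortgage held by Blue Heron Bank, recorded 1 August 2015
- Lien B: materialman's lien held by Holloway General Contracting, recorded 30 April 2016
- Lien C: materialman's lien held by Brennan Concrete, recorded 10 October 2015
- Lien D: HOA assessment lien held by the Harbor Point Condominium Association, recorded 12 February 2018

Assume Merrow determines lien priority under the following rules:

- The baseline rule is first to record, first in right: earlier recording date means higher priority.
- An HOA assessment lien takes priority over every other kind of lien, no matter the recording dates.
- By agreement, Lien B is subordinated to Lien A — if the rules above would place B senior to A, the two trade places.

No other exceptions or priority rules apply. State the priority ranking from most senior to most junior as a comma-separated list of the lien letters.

D, as an HOA assessment lien, has superpriority and ranks first.
Remaining liens by effective date: A (1 August 2015), C (10 October 2015), B (30 April 2016).
Since B is not senior to A, the subordination leaves the order unchanged.

D, A, C, B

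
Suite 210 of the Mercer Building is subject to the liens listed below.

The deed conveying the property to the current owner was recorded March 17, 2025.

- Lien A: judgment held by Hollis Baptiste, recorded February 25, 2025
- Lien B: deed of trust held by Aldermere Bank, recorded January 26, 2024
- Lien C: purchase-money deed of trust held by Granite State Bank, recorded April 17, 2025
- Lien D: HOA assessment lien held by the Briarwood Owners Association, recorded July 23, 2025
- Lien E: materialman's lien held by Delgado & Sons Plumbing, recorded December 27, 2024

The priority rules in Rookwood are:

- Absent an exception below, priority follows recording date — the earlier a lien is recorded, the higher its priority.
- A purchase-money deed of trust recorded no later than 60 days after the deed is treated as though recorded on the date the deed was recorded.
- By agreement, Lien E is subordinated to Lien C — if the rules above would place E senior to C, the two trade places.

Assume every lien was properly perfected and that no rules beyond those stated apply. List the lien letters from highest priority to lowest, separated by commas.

B, C, A, E, D

Effective dates after the stated exceptions: C relates back to the deed date March 17, 2025.
Sorted by effective date: B (January 26, 2024), E (December 27, 2024), A (February 25, 2025), C (March 17, 2025), D (July 23, 2025).
Because E would otherwise rank above C, the subordination swaps them.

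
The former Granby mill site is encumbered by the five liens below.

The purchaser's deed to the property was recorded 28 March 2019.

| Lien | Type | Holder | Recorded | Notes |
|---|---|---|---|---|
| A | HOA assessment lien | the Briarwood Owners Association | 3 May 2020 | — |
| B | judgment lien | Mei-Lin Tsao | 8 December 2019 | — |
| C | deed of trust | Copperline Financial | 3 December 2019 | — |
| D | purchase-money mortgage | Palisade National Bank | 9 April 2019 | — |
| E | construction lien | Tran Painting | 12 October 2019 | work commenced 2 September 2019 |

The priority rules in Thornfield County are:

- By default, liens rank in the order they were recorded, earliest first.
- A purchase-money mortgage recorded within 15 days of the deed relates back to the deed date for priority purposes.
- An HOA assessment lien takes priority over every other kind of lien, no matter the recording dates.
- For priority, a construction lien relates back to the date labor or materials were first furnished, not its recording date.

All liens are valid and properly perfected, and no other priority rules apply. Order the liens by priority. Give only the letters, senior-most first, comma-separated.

Effective dates: D relates back to the deed date 28 March 2019; E is treated as recorded 2 September 2019, the work-commencement date.
A, as an HOA assessment lien, has superpriority and ranks first.
Among the remaining liens, by effective date: D (28 March 2019), E (2 September 2019), C (3 December 2019), B (8 December 2019).

A, D, E, C, B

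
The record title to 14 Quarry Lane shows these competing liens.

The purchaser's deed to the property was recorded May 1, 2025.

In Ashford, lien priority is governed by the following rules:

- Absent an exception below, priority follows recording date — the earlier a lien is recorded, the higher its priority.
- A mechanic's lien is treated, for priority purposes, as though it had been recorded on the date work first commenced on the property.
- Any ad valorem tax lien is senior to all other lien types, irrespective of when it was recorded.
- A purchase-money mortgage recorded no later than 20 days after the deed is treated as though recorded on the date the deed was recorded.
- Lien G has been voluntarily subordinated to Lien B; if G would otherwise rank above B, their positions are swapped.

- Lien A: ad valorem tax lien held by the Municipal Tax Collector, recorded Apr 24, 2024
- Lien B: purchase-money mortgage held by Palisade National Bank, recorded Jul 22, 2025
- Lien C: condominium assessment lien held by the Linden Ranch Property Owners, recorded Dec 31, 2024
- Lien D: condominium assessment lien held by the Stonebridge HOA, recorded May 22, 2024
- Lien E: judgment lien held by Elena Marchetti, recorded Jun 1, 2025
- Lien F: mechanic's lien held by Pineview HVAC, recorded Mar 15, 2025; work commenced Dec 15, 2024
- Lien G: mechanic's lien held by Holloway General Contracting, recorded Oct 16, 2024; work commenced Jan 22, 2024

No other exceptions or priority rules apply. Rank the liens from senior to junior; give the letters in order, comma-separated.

First, effective dates: B missed the 20-day window (82 days after the deed), so its recording date stands; F is treated as recorded Dec 15, 2024, the work-commencement date; G's effective date is Jan 22, 2024, when work began.
A is an ad valorem tax lien and takes priority over every other lien.
Remaining liens by effective date: G (Jan 22, 2024), D (May 22, 2024), F (Dec 15, 2024), C (Dec 31, 2024), E (Jun 1, 2025), B (Jul 22, 2025).
The subordination applies — G was senior to B — so G and B swap.

A, B, D, F, C, E, G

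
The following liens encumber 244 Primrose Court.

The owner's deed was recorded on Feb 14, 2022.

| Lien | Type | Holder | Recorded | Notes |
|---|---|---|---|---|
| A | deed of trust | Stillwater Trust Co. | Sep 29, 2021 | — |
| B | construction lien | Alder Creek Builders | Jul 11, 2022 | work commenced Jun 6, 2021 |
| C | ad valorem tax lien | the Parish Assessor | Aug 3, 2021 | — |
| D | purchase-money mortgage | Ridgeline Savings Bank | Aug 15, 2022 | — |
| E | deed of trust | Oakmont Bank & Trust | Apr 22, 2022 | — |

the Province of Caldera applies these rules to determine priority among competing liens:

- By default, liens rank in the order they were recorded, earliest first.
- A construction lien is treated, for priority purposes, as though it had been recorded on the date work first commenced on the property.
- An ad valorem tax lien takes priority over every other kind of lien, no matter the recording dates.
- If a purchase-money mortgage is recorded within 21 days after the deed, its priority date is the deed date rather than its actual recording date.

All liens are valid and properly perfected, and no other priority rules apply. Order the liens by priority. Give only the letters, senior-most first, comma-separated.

Adjusting effective dates: B relates back to Jun 6, 2021 (work commenced); D missed the 21-day window (182 days after the deed), so its recording date stands.
C is an ad valorem tax lien, so it outranks all other liens regardless of date.
Remaining liens by effective date: B (Jun 6, 2021), A (Sep 29, 2021), E (Apr 22, 2022), D (Aug 15, 2022).

C, B, A, E, D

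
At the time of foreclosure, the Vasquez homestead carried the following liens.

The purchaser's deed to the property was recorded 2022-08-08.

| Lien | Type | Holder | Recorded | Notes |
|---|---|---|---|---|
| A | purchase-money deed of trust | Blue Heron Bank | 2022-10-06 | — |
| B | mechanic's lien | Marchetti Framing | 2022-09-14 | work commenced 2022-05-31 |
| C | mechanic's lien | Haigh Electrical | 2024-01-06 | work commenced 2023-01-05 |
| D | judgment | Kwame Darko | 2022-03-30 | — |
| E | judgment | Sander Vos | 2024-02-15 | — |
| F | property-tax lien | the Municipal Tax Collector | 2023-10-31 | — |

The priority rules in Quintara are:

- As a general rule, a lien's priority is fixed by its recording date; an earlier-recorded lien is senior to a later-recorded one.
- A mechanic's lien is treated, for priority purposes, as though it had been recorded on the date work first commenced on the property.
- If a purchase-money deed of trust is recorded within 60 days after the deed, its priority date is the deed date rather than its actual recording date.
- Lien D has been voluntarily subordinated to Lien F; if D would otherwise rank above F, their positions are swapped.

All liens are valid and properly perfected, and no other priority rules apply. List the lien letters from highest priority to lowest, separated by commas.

F, B, A, C, D, E

First, effective dates: A's effective date is the deed date, 2022-08-08; B's effective date is 2022-05-31, when work began; C's effective date is 2023-01-05, when work began.
By effective date: D (2022-03-30), B (2022-05-31), A (2022-08-08), C (2023-01-05), F (2023-10-31), E (2024-02-15).
D would otherwise be senior to F, so under the subordination agreement D and F exchange positions.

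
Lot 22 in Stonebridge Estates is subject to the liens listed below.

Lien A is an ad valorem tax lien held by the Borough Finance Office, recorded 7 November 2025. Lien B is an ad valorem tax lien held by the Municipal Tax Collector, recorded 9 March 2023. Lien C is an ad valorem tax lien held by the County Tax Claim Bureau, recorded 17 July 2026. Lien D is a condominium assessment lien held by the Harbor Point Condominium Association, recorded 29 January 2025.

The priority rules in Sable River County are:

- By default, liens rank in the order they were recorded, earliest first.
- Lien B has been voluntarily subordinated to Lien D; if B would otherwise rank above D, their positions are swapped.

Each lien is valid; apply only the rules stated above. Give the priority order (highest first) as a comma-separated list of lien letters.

Sorted by effective date: B (9 March 2023), D (29 January 2025), A (7 November 2025), C (17 July 2026).
Because B would otherwise rank above D, the subordination swaps them.

D, B, A, C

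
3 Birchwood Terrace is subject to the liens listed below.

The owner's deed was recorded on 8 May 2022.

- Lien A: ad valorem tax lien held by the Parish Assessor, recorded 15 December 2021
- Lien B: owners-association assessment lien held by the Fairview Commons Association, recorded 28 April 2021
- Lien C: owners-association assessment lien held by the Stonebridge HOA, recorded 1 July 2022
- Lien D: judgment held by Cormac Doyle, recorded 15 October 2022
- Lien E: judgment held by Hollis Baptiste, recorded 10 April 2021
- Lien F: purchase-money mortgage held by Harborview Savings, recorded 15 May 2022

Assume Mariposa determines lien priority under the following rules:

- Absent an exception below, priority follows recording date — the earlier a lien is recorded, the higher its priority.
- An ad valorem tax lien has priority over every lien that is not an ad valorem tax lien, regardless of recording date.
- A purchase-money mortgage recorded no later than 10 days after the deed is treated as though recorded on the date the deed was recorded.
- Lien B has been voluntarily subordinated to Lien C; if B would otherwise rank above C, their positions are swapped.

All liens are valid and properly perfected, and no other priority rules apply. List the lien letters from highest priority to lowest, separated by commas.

Adjusting effective dates: F relates back to the deed date 8 May 2022.
A is an ad valorem tax lien and takes priority over every other lien.
Among the remaining liens, by effective date: E (10 April 2021), B (28 April 2021), F (8 May 2022), C (1 July 2022), D (15 October 2022).
B would otherwise be senior to C, so under the subordination agreement B and C exchange positions.

A, E, C, F, B, D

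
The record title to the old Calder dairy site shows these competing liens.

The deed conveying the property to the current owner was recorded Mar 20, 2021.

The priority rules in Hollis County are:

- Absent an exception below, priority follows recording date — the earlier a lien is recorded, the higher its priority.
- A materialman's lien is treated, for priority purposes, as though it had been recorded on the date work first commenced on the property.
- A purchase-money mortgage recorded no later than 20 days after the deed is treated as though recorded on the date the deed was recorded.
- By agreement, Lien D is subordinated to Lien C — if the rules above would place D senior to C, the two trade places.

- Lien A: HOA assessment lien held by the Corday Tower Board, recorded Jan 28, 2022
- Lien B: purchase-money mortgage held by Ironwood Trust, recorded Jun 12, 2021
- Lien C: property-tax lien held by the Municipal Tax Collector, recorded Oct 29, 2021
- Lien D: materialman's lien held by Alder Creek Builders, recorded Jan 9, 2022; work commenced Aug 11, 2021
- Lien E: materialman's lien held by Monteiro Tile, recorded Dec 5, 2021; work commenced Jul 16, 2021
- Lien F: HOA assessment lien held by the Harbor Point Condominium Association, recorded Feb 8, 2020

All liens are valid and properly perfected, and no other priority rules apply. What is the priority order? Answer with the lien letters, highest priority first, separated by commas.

F, B, E, C, D, A

Effective dates: B missed the 20-day window (84 days after the deed), so its recording date stands; D's effective date is Aug 11, 2021, when work began; E is treated as recorded Jul 16, 2021, the work-commencement date.
Ordering by effective date: F (Feb 8, 2020), B (Jun 12, 2021), E (Jul 16, 2021), D (Aug 11, 2021), C (Oct 29, 2021), A (Jan 28, 2022).
D would otherwise be senior to C, so under the subordination agreement D and C exchange positions.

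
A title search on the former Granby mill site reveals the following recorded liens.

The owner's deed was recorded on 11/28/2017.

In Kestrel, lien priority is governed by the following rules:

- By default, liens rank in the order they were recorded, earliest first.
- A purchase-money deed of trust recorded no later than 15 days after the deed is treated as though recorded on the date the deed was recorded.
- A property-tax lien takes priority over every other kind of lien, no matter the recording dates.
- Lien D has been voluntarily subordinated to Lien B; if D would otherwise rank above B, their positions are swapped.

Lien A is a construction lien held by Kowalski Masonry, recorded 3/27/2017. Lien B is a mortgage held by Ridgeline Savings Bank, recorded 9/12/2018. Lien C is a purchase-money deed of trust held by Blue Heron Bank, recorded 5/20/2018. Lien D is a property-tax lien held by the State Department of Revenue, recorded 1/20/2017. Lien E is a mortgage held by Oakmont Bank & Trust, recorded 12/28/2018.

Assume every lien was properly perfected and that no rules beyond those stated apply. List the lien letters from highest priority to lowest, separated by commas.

B, A, C, D, E

Effective dates after the stated exceptions: C missed the 15-day window (173 days after the deed), so its recording date stands.
D is a property-tax lien, so it outranks all other liens regardless of date.
Among the remaining liens, by effective date: A (3/27/2017), C (5/20/2018), B (9/12/2018), E (12/28/2018).
D is senior to B before the subordination, so the two trade places.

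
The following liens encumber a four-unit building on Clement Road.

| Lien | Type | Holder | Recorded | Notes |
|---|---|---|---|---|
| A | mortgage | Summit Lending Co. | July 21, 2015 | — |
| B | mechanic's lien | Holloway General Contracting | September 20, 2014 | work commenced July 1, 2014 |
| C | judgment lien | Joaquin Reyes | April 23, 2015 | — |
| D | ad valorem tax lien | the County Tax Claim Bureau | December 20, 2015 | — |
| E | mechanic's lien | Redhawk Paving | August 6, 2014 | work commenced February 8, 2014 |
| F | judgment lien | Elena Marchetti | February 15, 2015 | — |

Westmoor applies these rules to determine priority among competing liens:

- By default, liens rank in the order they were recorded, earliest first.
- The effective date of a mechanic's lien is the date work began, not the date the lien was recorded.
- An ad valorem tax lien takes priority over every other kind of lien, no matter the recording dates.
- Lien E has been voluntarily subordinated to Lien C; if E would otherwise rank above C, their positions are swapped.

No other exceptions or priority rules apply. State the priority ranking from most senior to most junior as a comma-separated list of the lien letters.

Effective dates after the stated exceptions: B is treated as recorded July 1, 2014, the work-commencement date; E's effective date is February 8, 2014, when work began.
As an ad valorem tax lien, D is senior to every other lien.
Among the remaining liens, by effective date: E (February 8, 2014), B (July 1, 2014), F (February 15, 2015), C (April 23, 2015), A (July 21, 2015).
The subordination applies — E was senior to C — so E and C swap.

D, C, B, F, E, A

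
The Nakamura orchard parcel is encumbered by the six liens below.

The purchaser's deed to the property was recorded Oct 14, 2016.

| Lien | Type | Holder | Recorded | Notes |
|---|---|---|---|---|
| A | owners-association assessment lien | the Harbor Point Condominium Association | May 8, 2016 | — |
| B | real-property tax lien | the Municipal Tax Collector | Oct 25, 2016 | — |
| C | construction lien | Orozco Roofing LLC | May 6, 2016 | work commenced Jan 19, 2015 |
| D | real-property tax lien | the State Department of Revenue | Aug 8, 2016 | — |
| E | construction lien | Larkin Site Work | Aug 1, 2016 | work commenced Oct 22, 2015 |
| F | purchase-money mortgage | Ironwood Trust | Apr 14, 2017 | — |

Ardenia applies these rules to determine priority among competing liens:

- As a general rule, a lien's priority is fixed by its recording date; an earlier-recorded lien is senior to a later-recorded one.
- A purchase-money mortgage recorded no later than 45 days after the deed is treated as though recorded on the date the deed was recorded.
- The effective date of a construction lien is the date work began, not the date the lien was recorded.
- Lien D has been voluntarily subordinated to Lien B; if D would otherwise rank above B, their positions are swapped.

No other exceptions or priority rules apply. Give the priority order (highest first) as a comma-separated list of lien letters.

C, E, A, B, D, F

Effective dates: C is treated as recorded Jan 19, 2015, the work-commencement date; E is treated as recorded Oct 22, 2015, the work-commencement date; F was recorded 182 days after the deed — beyond 45 days — so no relation-back applies.
By effective date: C (Jan 19, 2015), E (Oct 22, 2015), A (May 8, 2016), D (Aug 8, 2016), B (Oct 25, 2016), F (Apr 14, 2017).
Because D would otherwise rank above B, the subordination swaps them.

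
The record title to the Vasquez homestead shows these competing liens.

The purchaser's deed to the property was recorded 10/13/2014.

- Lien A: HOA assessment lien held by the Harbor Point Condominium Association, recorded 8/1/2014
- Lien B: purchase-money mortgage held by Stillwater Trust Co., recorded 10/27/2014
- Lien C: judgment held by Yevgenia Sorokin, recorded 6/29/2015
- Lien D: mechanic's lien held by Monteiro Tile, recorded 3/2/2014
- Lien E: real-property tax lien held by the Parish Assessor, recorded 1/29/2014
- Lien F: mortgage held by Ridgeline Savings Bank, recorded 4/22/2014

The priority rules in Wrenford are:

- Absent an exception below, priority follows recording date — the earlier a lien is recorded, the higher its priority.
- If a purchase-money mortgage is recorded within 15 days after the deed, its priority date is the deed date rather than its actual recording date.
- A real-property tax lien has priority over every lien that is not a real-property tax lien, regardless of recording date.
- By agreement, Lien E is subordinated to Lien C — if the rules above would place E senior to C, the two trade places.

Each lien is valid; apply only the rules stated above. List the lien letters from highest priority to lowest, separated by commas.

C, D, F, A, B, E

Adjusting effective dates: B's effective date is the deed date, 10/13/2014.
E is a real-property tax lien and takes priority over every other lien.
Ordering the rest by effective date: D (3/2/2014), F (4/22/2014), A (8/1/2014), B (10/13/2014), C (6/29/2015).
E is senior to C before the subordination, so the two trade places.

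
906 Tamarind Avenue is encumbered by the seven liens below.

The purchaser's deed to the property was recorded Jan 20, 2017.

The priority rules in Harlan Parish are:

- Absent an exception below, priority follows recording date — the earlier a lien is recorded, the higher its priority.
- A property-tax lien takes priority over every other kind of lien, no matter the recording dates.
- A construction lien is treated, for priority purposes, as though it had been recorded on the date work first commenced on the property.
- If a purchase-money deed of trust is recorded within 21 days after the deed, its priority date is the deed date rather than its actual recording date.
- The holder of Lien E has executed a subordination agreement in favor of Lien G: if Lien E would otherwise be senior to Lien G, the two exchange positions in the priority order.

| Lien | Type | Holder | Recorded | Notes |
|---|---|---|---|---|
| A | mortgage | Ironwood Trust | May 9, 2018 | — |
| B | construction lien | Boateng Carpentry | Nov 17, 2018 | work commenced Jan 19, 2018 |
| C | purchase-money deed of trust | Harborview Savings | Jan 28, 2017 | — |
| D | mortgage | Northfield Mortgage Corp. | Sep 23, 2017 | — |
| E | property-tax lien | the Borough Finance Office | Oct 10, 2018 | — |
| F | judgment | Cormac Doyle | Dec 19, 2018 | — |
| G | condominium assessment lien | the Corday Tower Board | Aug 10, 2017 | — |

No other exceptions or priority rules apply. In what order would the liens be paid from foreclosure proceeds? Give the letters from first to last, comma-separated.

G, C, E, D, B, A, F

Effective dates after the stated exceptions: B relates back to Jan 19, 2018 (work commenced); C's effective date is the deed date, Jan 20, 2017.
E is a property-tax lien and takes priority over every other lien.
Remaining liens by effective date: C (Jan 20, 2017), G (Aug 10, 2017), D (Sep 23, 2017), B (Jan 19, 2018), A (May 9, 2018), F (Dec 19, 2018).
Because E would otherwise rank above G, the subordination swaps them.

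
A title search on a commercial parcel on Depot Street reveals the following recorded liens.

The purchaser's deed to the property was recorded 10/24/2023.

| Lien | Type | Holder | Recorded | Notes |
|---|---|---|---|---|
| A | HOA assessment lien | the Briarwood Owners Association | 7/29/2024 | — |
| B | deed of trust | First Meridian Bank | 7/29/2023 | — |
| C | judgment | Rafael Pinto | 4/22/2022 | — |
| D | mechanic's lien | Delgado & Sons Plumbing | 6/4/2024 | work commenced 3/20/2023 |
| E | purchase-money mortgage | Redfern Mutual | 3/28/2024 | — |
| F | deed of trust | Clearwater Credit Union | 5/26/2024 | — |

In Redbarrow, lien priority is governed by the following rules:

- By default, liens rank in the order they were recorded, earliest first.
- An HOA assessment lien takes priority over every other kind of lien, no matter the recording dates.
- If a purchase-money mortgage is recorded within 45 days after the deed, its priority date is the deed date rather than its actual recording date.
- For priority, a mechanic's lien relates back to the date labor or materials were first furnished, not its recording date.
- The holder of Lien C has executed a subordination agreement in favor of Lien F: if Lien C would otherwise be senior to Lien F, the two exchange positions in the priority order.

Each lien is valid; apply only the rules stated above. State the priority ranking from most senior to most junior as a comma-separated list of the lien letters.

A, F, D, B, E, C

Effective dates after the stated exceptions: D is treated as recorded 3/20/2023, the work-commencement date; E was recorded 156 days after the deed — beyond 45 days — so no relation-back applies.
As an HOA assessment lien, A is senior to every other lien.
The other liens, earliest effective date first: C (4/22/2022), D (3/20/2023), B (7/29/2023), E (3/28/2024), F (5/26/2024).
Because C would otherwise rank above F, the subordination swaps them.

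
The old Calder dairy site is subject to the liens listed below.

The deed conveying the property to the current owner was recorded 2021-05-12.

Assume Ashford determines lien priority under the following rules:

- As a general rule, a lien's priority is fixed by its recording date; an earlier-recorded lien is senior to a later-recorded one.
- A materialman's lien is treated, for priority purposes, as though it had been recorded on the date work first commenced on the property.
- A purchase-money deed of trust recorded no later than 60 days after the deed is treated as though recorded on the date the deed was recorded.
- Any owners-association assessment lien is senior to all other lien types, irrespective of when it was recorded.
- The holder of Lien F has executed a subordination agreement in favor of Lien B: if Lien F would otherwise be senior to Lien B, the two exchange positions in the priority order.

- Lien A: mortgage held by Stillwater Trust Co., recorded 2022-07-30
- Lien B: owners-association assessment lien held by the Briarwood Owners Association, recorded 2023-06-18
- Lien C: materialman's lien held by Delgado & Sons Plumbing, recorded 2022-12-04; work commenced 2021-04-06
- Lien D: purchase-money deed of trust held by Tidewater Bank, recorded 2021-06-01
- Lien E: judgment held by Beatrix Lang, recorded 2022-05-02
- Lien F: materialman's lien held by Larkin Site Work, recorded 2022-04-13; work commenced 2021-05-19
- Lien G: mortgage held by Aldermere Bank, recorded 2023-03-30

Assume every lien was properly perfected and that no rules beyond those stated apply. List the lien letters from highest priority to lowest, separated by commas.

First, effective dates: C relates back to 2021-04-06 (work commenced); D relates back to the deed date 2021-05-12; F's effective date is 2021-05-19, when work began.
B is an owners-association assessment lien, so it outranks all other liens regardless of date.
Among the remaining liens, by effective date: C (2021-04-06), D (2021-05-12), F (2021-05-19), E (2022-05-02), A (2022-07-30), G (2023-03-30).
Since F is not senior to B, the subordination leaves the order unchanged.

B, C, D, F, E, A, G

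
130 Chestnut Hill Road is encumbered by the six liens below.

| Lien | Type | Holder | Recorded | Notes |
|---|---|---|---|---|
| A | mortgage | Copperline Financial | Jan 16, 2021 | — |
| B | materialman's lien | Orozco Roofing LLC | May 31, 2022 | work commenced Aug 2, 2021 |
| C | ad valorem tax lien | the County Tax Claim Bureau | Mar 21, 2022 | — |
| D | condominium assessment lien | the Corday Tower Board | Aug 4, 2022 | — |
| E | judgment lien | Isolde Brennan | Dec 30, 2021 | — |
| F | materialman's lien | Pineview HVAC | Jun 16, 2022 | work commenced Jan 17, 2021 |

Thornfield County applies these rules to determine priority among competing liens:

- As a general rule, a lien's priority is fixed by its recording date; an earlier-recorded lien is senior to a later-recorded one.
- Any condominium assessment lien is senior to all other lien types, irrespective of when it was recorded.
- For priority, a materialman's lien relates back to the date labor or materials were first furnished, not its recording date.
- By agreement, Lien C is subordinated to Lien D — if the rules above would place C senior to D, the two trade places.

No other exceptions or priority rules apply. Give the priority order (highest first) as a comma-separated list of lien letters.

First, effective dates: B's effective date is Aug 2, 2021, when work began; F's effective date is Jan 17, 2021, when work began.
D is a condominium assessment lien, so it outranks all other liens regardless of date.
Remaining liens by effective date: A (Jan 16, 2021), F (Jan 17, 2021), B (Aug 2, 2021), E (Dec 30, 2021), C (Mar 21, 2022).
C is already junior to D, so the subordination agreement changes nothing.

D, A, F, B, E, C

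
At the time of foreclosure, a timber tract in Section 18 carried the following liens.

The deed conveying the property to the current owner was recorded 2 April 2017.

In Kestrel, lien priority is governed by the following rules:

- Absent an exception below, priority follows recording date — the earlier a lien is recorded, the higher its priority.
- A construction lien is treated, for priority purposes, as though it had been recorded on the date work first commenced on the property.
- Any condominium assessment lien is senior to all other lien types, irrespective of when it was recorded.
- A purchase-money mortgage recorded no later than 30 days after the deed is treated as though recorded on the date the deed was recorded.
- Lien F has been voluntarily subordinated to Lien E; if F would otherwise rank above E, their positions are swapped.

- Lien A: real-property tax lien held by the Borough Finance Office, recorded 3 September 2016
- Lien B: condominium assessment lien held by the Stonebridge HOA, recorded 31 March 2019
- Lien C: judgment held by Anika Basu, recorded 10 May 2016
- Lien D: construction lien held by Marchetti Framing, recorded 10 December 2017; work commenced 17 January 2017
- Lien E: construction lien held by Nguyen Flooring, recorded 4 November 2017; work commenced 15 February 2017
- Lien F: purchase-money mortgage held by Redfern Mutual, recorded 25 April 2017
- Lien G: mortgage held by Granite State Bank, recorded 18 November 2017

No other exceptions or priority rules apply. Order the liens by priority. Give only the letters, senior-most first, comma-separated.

First, effective dates: D's effective date is 17 January 2017, when work began; E is treated as recorded 15 February 2017, the work-commencement date; F relates back to the deed date 2 April 2017.
B, as a condominium assessment lien, has superpriority and ranks first.
Among the remaining liens, by effective date: C (10 May 2016), A (3 September 2016), D (17 January 2017), E (15 February 2017), F (2 April 2017), G (18 November 2017).
F is already junior to E, so the subordination agreement changes nothing.

B, C, A, D, E, F, G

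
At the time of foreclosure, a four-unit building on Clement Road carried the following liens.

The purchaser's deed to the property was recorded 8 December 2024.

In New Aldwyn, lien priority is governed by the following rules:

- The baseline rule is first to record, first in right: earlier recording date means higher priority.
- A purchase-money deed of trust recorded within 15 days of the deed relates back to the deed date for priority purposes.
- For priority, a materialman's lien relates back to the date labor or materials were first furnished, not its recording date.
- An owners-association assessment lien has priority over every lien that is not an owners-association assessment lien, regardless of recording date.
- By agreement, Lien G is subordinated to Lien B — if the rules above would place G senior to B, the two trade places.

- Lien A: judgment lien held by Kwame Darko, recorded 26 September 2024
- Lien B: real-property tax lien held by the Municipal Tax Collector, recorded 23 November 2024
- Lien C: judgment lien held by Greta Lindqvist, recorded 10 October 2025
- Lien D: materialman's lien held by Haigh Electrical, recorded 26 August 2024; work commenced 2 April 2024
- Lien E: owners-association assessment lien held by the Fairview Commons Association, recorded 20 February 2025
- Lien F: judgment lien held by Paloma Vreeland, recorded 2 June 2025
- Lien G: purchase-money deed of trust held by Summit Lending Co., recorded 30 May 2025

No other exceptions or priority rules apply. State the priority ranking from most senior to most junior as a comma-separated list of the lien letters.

First, effective dates: D is treated as recorded 2 April 2024, the work-commencement date; G missed the 15-day window (173 days after the deed), so its recording date stands.
E, as an owners-association assessment lien, has superpriority and ranks first.
Ordering the rest by effective date: D (2 April 2024), A (26 September 2024), B (23 November 2024), G (30 May 2025), F (2 June 2025), C (10 October 2025).
G already ranks below B; the subordination has no effect.

E, D, A, B, G, F, C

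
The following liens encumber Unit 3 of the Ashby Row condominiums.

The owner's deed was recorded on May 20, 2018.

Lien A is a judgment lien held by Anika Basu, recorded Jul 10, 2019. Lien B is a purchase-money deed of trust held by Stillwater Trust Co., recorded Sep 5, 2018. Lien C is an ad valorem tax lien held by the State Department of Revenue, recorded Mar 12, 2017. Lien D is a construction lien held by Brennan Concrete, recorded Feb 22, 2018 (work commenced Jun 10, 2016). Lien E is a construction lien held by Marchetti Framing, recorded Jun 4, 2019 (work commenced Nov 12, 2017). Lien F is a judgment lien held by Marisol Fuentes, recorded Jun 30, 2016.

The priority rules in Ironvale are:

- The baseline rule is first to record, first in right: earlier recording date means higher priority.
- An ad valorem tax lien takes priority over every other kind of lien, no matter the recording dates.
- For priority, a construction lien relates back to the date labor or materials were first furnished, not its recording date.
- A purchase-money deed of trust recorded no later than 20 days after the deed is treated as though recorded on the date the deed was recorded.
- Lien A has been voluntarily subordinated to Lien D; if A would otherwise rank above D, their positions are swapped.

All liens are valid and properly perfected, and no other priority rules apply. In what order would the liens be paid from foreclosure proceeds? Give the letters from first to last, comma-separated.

C, D, F, E, B, A

Effective dates after the stated exceptions: B missed the 20-day window (108 days after the deed), so its recording date stands; D's effective date is Jun 10, 2016, when work began; E is treated as recorded Nov 12, 2017, the work-commencement date.
C is an ad valorem tax lien and takes priority over every other lien.
Among the remaining liens, by effective date: D (Jun 10, 2016), F (Jun 30, 2016), E (Nov 12, 2017), B (Sep 5, 2018), A (Jul 10, 2019).
Since A is not senior to D, the subordination leaves the order unchanged.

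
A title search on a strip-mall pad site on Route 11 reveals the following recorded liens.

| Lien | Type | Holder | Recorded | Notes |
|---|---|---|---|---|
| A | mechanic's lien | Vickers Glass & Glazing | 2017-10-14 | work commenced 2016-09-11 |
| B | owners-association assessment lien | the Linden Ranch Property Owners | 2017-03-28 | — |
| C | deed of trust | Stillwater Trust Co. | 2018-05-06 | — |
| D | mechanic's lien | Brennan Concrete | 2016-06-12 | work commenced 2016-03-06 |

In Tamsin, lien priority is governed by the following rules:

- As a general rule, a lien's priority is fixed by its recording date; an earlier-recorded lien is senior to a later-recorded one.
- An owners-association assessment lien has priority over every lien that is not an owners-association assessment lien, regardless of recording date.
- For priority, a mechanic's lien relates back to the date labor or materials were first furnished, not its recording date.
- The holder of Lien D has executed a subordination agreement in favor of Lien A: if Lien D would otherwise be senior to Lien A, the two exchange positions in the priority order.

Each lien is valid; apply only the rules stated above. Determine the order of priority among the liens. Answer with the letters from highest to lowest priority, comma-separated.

Effective dates: A is treated as recorded 2016-09-11, the work-commencement date; D relates back to 2016-03-06 (work commenced).
B is an owners-association assessment lien, so it outranks all other liens regardless of date.
The other liens, earliest effective date first: D (2016-03-06), A (2016-09-11), C (2018-05-06).
Because D would otherwise rank above A, the subordination swaps them.

B, A, D, C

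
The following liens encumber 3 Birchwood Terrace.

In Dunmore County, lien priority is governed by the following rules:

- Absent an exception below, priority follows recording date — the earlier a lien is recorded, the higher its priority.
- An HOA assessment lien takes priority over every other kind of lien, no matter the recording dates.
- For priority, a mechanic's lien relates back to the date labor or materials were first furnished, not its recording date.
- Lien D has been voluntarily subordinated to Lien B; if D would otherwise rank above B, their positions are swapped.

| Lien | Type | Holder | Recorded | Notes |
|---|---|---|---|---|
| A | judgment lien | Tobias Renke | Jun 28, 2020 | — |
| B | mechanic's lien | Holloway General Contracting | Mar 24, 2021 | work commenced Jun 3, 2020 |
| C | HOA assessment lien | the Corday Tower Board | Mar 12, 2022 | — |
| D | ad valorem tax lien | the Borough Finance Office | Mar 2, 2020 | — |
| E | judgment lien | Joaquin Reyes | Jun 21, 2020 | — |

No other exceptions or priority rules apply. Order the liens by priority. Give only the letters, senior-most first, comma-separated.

C, B, D, E, A

First, effective dates: B's effective date is Jun 3, 2020, when work began.
As an HOA assessment lien, C is senior to every other lien.
Among the remaining liens, by effective date: D (Mar 2, 2020), B (Jun 3, 2020), E (Jun 21, 2020), A (Jun 28, 2020).
D is senior to B before the subordination, so the two trade places.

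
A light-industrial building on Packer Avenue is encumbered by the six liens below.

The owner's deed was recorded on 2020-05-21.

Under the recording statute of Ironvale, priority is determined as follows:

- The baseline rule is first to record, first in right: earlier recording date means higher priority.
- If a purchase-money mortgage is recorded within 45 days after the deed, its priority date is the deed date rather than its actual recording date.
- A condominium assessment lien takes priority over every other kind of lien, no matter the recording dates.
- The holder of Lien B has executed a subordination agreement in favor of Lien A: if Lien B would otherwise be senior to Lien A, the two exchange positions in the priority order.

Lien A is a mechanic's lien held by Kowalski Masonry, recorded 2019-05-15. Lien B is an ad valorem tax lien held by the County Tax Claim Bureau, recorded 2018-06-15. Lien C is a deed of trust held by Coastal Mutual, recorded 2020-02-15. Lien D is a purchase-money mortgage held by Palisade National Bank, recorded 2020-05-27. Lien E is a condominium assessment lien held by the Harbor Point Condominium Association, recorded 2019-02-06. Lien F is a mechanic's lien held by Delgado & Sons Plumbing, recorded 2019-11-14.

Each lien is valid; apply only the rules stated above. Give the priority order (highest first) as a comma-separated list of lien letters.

E, A, B, F, C, D

Effective dates: D was recorded within the 45-day window, so its effective date is the deed date 2020-05-21.
E, as a condominium assessment lien, has superpriority and ranks first.
Among the remaining liens, by effective date: B (2018-06-15), A (2019-05-15), F (2019-11-14), C (2020-02-15), D (2020-05-21).
B would otherwise be senior to A, so under the subordination agreement B and A exchange positions.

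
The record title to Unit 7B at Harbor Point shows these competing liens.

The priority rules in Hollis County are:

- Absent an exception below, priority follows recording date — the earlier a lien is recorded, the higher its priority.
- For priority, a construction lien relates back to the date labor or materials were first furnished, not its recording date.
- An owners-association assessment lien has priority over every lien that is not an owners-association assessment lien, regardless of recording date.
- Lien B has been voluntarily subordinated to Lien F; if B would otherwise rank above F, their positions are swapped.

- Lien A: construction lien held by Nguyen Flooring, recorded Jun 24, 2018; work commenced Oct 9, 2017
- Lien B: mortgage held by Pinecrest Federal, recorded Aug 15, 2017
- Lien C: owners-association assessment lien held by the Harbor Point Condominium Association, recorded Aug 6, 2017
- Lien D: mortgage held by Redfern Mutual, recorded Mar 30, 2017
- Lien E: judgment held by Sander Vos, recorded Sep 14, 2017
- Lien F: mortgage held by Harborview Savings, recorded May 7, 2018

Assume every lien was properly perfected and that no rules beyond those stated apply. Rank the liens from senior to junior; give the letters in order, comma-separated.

C, D, F, E, A, B

Effective dates after the stated exceptions: A is treated as recorded Oct 9, 2017, the work-commencement date.
C, as an owners-association assessment lien, has superpriority and ranks first.
Ordering the rest by effective date: D (Mar 30, 2017), B (Aug 15, 2017), E (Sep 14, 2017), A (Oct 9, 2017), F (May 7, 2018).
The subordination applies — B was senior to F — so B and F swap.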